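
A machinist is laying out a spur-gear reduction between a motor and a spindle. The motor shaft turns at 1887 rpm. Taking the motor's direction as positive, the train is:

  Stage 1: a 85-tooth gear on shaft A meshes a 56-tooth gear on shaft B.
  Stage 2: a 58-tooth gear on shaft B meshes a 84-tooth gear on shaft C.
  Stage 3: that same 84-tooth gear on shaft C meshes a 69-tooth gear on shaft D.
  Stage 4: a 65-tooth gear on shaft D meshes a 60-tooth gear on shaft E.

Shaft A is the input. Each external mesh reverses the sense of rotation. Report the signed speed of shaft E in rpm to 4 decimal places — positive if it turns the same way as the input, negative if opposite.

+2608.2175 rpm (same as input, |ω| = 2608.2175 rpm)

Stage 1 [85T→56T]: ω = 1887.0000×85/56 = 2864.1964 rpm, dir flips to −; running = −2864.1964
Stage 2 [58T→84T]: ω = 2864.1964×58/84 = 1977.6594 rpm, dir flips to +; running = +1977.6594
Stage 3 [84T→69T]: ω = 1977.6594×84/69 = 2407.5854 rpm, dir flips to −; running = −2407.5854
Stage 4 [65T→60T]: ω = 2407.5854×65/60 = 2608.2175 rpm, dir flips to +; running = +2608.2175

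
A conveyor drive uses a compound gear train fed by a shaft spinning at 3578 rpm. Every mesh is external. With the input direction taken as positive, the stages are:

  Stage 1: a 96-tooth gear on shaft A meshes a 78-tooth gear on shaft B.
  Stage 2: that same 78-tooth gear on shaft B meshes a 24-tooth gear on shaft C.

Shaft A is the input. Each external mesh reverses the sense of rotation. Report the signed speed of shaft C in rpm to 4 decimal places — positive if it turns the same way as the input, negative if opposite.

Stage 1 [96T→78T]: ω = 3578.0000×96/78 = 4403.6923 rpm, dir flips to −; running = −4403.6923
Stage 2 [78T→24T]: ω = 4403.6923×78/24 = 14312.0000 rpm, dir flips to +; running = +14312.0000

+14312.0000 rpm (same as input, |ω| = 14312.0000 rpm)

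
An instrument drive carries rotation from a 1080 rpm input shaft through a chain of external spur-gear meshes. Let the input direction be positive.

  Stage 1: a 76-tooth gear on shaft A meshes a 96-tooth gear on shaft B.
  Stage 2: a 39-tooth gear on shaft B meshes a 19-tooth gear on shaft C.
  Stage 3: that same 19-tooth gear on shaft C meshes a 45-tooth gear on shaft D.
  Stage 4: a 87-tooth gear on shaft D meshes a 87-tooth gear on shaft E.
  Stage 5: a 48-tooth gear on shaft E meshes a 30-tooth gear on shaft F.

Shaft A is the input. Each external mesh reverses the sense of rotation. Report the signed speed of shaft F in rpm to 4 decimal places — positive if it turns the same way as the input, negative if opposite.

Stage 1 [76T→96T]: ω = 1080.0000×76/96 = 855.0000 rpm, dir flips to −; running = −855.0000
Stage 2 [39T→19T]: ω = 855.0000×39/19 = 1755.0000 rpm, dir flips to +; running = +1755.0000
Stage 3 [19T→45T]: ω = 1755.0000×19/45 = 741.0000 rpm, dir flips to −; running = −741.0000
Stage 4 [87T→87T]: ω = 741.0000×87/87 = 741.0000 rpm, dir flips to +; running = +741.0000
Stage 5 [48T→30T]: ω = 741.0000×48/30 = 1185.6000 rpm, dir flips to −; running = −1185.6000

-1185.6000 rpm (opposite to input, |ω| = 1185.6000 rpm)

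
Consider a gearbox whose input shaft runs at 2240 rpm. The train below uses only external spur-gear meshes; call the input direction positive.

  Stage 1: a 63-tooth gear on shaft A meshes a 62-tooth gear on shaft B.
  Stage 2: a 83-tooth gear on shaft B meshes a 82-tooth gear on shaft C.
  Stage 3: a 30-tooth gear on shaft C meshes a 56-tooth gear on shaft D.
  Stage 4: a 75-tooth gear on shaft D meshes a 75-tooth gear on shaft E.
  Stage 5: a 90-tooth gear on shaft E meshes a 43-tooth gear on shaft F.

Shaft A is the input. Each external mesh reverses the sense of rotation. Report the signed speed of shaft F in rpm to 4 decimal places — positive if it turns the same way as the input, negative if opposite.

-2583.2617 rpm (opposite to input, |ω| = 2583.2617 rpm)

Stage 1 [63T→62T]: ω = 2240.0000×63/62 = 2276.1290 rpm, dir flips to −; running = −2276.1290
Stage 2 [83T→82T]: ω = 2276.1290×83/82 = 2303.8867 rpm, dir flips to +; running = +2303.8867
Stage 3 [30T→56T]: ω = 2303.8867×30/56 = 1234.2250 rpm, dir flips to −; running = −1234.2250
Stage 4 [75T→75T]: ω = 1234.2250×75/75 = 1234.2250 rpm, dir flips to +; running = +1234.2250
Stage 5 [90T→43T]: ω = 1234.2250×90/43 = 2583.2617 rpm, dir flips to −; running = −2583.2617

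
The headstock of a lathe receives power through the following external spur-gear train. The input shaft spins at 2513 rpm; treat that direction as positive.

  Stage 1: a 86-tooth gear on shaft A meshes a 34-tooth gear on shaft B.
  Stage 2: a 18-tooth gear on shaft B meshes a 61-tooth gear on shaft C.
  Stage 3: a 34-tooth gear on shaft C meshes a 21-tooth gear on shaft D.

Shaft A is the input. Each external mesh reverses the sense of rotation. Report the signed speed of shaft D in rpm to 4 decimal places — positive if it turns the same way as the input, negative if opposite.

-3036.7869 rpm (opposite to input, |ω| = 3036.7869 rpm)

Stage 1 [86T→34T]: ω = 2513.0000×86/34 = 6356.4118 rpm, dir flips to −; running = −6356.4118
Stage 2 [18T→61T]: ω = 6356.4118×18/61 = 1875.6625 rpm, dir flips to +; running = +1875.6625
Stage 3 [34T→21T]: ω = 1875.6625×34/21 = 3036.7869 rpm, dir flips to −; running = −3036.7869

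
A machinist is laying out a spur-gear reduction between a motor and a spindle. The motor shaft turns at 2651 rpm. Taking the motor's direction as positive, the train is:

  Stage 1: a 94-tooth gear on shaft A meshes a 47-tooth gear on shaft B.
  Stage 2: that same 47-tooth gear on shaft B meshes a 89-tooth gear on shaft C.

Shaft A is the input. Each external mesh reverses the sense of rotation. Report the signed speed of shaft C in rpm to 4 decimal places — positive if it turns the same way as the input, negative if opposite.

Stage 1 [94T→47T]: ω = 2651.0000×94/47 = 5302.0000 rpm, dir flips to −; running = −5302.0000
Stage 2 [47T→89T]: ω = 5302.0000×47/89 = 2799.9326 rpm, dir flips to +; running = +2799.9326

+2799.9326 rpm (same as input, |ω| = 2799.9326 rpm)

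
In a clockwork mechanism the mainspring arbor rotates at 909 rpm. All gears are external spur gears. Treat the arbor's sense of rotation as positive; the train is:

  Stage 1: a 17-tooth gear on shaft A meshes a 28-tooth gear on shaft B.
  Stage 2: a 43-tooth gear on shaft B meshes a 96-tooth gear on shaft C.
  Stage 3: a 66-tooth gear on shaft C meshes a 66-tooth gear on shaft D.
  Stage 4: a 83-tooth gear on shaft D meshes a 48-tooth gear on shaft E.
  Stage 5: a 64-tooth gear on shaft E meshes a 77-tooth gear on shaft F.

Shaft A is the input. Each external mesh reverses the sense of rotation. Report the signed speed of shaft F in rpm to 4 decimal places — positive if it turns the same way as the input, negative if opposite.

-355.2860 rpm (opposite to input, |ω| = 355.2860 rpm)

Stage 1 [17T→28T]: ω = 909.0000×17/28 = 551.8929 rpm, dir flips to −; running = −551.8929
Stage 2 [43T→96T]: ω = 551.8929×43/96 = 247.2020 rpm, dir flips to +; running = +247.2020
Stage 3 [66T→66T]: ω = 247.2020×66/66 = 247.2020 rpm, dir flips to −; running = −247.2020
Stage 4 [83T→48T]: ω = 247.2020×83/48 = 427.4535 rpm, dir flips to +; running = +427.4535
Stage 5 [64T→77T]: ω = 427.4535×64/77 = 355.2860 rpm, dir flips to −; running = −355.2860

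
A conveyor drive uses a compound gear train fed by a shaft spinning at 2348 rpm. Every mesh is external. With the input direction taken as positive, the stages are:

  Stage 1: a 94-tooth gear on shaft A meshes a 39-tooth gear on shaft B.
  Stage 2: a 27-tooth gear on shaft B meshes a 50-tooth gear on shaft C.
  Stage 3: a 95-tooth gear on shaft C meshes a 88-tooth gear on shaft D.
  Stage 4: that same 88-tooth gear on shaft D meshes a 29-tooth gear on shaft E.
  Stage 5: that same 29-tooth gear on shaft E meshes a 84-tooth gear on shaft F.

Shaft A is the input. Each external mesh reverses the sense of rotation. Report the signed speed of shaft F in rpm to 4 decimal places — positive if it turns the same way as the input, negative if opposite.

-3456.2044 rpm (opposite to input, |ω| = 3456.2044 rpm)

Stage 1 [94T→39T]: ω = 2348.0000×94/39 = 5659.2821 rpm, dir flips to −; running = −5659.2821
Stage 2 [27T→50T]: ω = 5659.2821×27/50 = 3056.0123 rpm, dir flips to +; running = +3056.0123
Stage 3 [95T→88T]: ω = 3056.0123×95/88 = 3299.1042 rpm, dir flips to −; running = −3299.1042
Stage 4 [88T→29T]: ω = 3299.1042×88/29 = 10011.0748 rpm, dir flips to +; running = +10011.0748
Stage 5 [29T→84T]: ω = 10011.0748×29/84 = 3456.2044 rpm, dir flips to −; running = −3456.2044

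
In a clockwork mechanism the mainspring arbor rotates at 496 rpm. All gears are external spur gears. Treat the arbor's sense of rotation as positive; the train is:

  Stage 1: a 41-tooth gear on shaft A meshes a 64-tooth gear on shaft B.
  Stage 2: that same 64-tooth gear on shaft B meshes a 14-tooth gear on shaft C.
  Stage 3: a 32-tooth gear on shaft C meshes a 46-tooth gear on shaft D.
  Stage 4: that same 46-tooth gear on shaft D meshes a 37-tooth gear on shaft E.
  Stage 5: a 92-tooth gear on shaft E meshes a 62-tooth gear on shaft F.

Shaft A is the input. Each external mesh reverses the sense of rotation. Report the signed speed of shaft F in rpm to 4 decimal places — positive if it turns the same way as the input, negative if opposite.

Stage 1 [41T→64T]: ω = 496.0000×41/64 = 317.7500 rpm, dir flips to −; running = −317.7500
Stage 2 [64T→14T]: ω = 317.7500×64/14 = 1452.5714 rpm, dir flips to +; running = +1452.5714
Stage 3 [32T→46T]: ω = 1452.5714×32/46 = 1010.4845 rpm, dir flips to −; running = −1010.4845
Stage 4 [46T→37T]: ω = 1010.4845×46/37 = 1256.2780 rpm, dir flips to +; running = +1256.2780
Stage 5 [92T→62T]: ω = 1256.2780×92/62 = 1864.1544 rpm, dir flips to −; running = −1864.1544

-1864.1544 rpm (opposite to input, |ω| = 1864.1544 rpm)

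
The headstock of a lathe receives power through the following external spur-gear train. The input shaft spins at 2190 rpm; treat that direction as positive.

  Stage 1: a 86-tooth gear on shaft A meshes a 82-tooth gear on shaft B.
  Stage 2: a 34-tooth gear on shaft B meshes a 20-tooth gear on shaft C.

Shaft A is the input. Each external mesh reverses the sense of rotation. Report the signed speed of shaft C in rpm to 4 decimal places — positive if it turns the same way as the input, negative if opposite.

Stage 1 [86T→82T]: ω = 2190.0000×86/82 = 2296.8293 rpm, dir flips to −; running = −2296.8293
Stage 2 [34T→20T]: ω = 2296.8293×34/20 = 3904.6098 rpm, dir flips to +; running = +3904.6098

+3904.6098 rpm (same as input, |ω| = 3904.6098 rpm)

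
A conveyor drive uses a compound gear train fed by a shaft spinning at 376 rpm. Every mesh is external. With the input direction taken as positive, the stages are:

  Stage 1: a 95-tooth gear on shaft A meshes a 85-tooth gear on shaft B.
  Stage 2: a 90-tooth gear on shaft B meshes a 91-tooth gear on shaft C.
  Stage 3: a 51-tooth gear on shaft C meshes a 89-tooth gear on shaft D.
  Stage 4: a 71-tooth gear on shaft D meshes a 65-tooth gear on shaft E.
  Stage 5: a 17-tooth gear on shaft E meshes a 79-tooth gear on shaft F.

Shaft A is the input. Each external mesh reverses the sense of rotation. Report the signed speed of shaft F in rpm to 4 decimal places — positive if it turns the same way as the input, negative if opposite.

-55.9810 rpm (opposite to input, |ω| = 55.9810 rpm)

Stage 1 [95T→85T]: ω = 376.0000×95/85 = 420.2353 rpm, dir flips to −; running = −420.2353
Stage 2 [90T→91T]: ω = 420.2353×90/91 = 415.6173 rpm, dir flips to +; running = +415.6173
Stage 3 [51T→89T]: ω = 415.6173×51/89 = 238.1627 rpm, dir flips to −; running = −238.1627
Stage 4 [71T→65T]: ω = 238.1627×71/65 = 260.1470 rpm, dir flips to +; running = +260.1470
Stage 5 [17T→79T]: ω = 260.1470×17/79 = 55.9810 rpm, dir flips to −; running = −55.9810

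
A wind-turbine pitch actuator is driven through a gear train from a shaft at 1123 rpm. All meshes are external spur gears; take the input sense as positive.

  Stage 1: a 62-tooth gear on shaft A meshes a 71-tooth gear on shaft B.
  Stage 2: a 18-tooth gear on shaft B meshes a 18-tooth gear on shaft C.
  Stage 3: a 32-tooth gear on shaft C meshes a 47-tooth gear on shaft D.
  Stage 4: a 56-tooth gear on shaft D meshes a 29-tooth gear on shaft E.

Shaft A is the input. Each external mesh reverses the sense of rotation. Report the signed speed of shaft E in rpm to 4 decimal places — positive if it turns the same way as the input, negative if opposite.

+1289.3038 rpm (same as input, |ω| = 1289.3038 rpm)

Stage 1 [62T→71T]: ω = 1123.0000×62/71 = 980.6479 rpm, dir flips to −; running = −980.6479
Stage 2 [18T→18T]: ω = 980.6479×18/18 = 980.6479 rpm, dir flips to +; running = +980.6479
Stage 3 [32T→47T]: ω = 980.6479×32/47 = 667.6752 rpm, dir flips to −; running = −667.6752
Stage 4 [56T→29T]: ω = 667.6752×56/29 = 1289.3038 rpm, dir flips to +; running = +1289.3038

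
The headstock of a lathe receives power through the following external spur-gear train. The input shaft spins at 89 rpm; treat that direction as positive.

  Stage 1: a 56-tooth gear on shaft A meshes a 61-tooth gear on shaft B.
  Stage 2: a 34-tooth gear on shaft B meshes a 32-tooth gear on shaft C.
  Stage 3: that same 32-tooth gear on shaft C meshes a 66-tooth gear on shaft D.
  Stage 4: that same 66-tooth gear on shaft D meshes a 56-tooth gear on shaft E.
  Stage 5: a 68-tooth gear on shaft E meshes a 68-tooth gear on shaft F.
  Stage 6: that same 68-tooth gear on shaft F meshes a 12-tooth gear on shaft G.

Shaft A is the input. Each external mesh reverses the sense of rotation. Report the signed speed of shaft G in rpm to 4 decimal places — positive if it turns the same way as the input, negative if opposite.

Stage 1 [56T→61T]: ω = 89.0000×56/61 = 81.7049 rpm, dir flips to −; running = −81.7049
Stage 2 [34T→32T]: ω = 81.7049×34/32 = 86.8115 rpm, dir flips to +; running = +86.8115
Stage 3 [32T→66T]: ω = 86.8115×32/66 = 42.0904 rpm, dir flips to −; running = −42.0904
Stage 4 [66T→56T]: ω = 42.0904×66/56 = 49.6066 rpm, dir flips to +; running = +49.6066
Stage 5 [68T→68T]: ω = 49.6066×68/68 = 49.6066 rpm, dir flips to −; running = −49.6066
Stage 6 [68T→12T]: ω = 49.6066×68/12 = 281.1038 rpm, dir flips to +; running = +281.1038

+281.1038 rpm (same as input, |ω| = 281.1038 rpm)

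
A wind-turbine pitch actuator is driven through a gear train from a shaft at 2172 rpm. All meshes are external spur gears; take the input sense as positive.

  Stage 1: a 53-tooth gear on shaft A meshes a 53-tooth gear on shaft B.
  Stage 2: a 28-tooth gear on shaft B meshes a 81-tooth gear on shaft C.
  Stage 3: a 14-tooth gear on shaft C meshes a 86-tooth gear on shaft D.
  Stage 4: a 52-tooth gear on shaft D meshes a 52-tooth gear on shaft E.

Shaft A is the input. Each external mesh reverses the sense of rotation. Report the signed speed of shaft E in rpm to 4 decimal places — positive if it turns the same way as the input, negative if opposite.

Stage 1 [53T→53T]: ω = 2172.0000×53/53 = 2172.0000 rpm, dir flips to −; running = −2172.0000
Stage 2 [28T→81T]: ω = 2172.0000×28/81 = 750.8148 rpm, dir flips to +; running = +750.8148
Stage 3 [14T→86T]: ω = 750.8148×14/86 = 122.2257 rpm, dir flips to −; running = −122.2257
Stage 4 [52T→52T]: ω = 122.2257×52/52 = 122.2257 rpm, dir flips to +; running = +122.2257

+122.2257 rpm (same as input, |ω| = 122.2257 rpm)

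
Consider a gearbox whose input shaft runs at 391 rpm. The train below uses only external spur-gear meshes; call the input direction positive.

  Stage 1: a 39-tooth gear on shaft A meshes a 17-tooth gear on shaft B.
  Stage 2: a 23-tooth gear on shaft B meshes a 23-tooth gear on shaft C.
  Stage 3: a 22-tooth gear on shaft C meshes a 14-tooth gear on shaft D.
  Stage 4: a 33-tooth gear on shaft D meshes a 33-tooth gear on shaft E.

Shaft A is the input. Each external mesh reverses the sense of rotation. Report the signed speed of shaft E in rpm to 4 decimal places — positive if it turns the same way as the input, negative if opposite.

+1409.5714 rpm (same as input, |ω| = 1409.5714 rpm)

Stage 1 [39T→17T]: ω = 391.0000×39/17 = 897.0000 rpm, dir flips to −; running = −897.0000
Stage 2 [23T→23T]: ω = 897.0000×23/23 = 897.0000 rpm, dir flips to +; running = +897.0000
Stage 3 [22T→14T]: ω = 897.0000×22/14 = 1409.5714 rpm, dir flips to −; running = −1409.5714
Stage 4 [33T→33T]: ω = 1409.5714×33/33 = 1409.5714 rpm, dir flips to +; running = +1409.5714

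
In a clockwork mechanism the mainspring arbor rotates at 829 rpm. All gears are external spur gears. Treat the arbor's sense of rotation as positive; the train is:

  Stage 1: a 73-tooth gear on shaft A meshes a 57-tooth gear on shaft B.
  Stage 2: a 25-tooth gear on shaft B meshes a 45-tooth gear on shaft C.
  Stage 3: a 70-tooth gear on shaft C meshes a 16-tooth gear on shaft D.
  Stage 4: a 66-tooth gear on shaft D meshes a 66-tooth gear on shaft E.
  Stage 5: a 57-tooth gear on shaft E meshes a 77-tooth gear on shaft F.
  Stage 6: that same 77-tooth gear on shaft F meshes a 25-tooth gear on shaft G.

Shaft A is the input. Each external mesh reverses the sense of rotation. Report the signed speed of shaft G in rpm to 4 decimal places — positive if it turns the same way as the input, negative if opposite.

Stage 1 [73T→57T]: ω = 829.0000×73/57 = 1061.7018 rpm, dir flips to −; running = −1061.7018
Stage 2 [25T→45T]: ω = 1061.7018×25/45 = 589.8343 rpm, dir flips to +; running = +589.8343
Stage 3 [70T→16T]: ω = 589.8343×70/16 = 2580.5251 rpm, dir flips to −; running = −2580.5251
Stage 4 [66T→66T]: ω = 2580.5251×66/66 = 2580.5251 rpm, dir flips to +; running = +2580.5251
Stage 5 [57T→77T]: ω = 2580.5251×57/77 = 1910.2588 rpm, dir flips to −; running = −1910.2588
Stage 6 [77T→25T]: ω = 1910.2588×77/25 = 5883.5972 rpm, dir flips to +; running = +5883.5972

+5883.5972 rpm (same as input, |ω| = 5883.5972 rpm)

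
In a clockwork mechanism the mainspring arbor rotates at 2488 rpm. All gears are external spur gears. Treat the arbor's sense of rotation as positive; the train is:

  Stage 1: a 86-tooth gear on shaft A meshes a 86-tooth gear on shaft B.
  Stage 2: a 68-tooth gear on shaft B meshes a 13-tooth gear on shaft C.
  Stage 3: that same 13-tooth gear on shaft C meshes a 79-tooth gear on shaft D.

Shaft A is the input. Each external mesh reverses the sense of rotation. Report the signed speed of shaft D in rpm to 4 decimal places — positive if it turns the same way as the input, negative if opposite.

Stage 1 [86T→86T]: ω = 2488.0000×86/86 = 2488.0000 rpm, dir flips to −; running = −2488.0000
Stage 2 [68T→13T]: ω = 2488.0000×68/13 = 13014.1538 rpm, dir flips to +; running = +13014.1538
Stage 3 [13T→79T]: ω = 13014.1538×13/79 = 2141.5696 rpm, dir flips to −; running = −2141.5696

-2141.5696 rpm (opposite to input, |ω| = 2141.5696 rpm)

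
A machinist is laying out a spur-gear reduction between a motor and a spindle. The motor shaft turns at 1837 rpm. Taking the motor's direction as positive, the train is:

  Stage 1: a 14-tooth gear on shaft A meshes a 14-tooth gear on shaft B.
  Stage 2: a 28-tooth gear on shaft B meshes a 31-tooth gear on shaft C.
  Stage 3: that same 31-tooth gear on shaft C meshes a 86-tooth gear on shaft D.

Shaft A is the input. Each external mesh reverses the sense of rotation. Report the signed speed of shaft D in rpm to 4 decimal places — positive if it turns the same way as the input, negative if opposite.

Stage 1 [14T→14T]: ω = 1837.0000×14/14 = 1837.0000 rpm, dir flips to −; running = −1837.0000
Stage 2 [28T→31T]: ω = 1837.0000×28/31 = 1659.2258 rpm, dir flips to +; running = +1659.2258
Stage 3 [31T→86T]: ω = 1659.2258×31/86 = 598.0930 rpm, dir flips to −; running = −598.0930

-598.0930 rpm (opposite to input, |ω| = 598.0930 rpm)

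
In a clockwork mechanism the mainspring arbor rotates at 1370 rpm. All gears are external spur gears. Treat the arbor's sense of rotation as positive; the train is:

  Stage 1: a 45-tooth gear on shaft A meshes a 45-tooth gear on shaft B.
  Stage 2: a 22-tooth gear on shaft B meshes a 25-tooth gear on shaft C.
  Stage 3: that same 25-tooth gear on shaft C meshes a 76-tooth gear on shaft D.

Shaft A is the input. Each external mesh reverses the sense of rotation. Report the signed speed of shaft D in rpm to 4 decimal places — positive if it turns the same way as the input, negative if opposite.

Stage 1 [45T→45T]: ω = 1370.0000×45/45 = 1370.0000 rpm, dir flips to −; running = −1370.0000
Stage 2 [22T→25T]: ω = 1370.0000×22/25 = 1205.6000 rpm, dir flips to +; running = +1205.6000
Stage 3 [25T→76T]: ω = 1205.6000×25/76 = 396.5789 rpm, dir flips to −; running = −396.5789

-396.5789 rpm (opposite to input, |ω| = 396.5789 rpm)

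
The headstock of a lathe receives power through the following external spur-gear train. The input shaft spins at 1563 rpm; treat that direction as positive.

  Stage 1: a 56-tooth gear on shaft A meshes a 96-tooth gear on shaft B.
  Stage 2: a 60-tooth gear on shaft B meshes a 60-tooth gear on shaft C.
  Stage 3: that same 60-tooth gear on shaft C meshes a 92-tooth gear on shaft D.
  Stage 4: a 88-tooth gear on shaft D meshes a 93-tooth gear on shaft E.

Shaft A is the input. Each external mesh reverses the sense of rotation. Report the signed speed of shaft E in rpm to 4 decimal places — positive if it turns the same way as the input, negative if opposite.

+562.6508 rpm (same as input, |ω| = 562.6508 rpm)

Stage 1 [56T→96T]: ω = 1563.0000×56/96 = 911.7500 rpm, dir flips to −; running = −911.7500
Stage 2 [60T→60T]: ω = 911.7500×60/60 = 911.7500 rpm, dir flips to +; running = +911.7500
Stage 3 [60T→92T]: ω = 911.7500×60/92 = 594.6196 rpm, dir flips to −; running = −594.6196
Stage 4 [88T→93T]: ω = 594.6196×88/93 = 562.6508 rpm, dir flips to +; running = +562.6508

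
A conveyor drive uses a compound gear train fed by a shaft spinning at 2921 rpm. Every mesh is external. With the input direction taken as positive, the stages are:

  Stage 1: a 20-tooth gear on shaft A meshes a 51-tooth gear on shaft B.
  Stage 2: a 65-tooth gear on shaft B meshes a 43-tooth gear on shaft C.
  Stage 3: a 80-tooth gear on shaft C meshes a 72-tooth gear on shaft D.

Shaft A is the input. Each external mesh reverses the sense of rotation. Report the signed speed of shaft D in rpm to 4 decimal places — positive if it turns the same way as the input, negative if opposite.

-1923.9499 rpm (opposite to input, |ω| = 1923.9499 rpm)

Stage 1 [20T→51T]: ω = 2921.0000×20/51 = 1145.4902 rpm, dir flips to −; running = −1145.4902
Stage 2 [65T→43T]: ω = 1145.4902×65/43 = 1731.5549 rpm, dir flips to +; running = +1731.5549
Stage 3 [80T→72T]: ω = 1731.5549×80/72 = 1923.9499 rpm, dir flips to −; running = −1923.9499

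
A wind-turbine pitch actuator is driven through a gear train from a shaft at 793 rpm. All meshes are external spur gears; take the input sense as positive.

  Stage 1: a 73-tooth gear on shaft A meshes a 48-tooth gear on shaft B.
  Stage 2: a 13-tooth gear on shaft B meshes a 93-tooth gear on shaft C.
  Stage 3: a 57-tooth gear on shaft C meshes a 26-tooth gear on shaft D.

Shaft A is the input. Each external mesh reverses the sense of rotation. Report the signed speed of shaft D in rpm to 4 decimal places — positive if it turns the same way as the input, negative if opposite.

-369.5870 rpm (opposite to input, |ω| = 369.5870 rpm)

Stage 1 [73T→48T]: ω = 793.0000×73/48 = 1206.0208 rpm, dir flips to −; running = −1206.0208
Stage 2 [13T→93T]: ω = 1206.0208×13/93 = 168.5836 rpm, dir flips to +; running = +168.5836
Stage 3 [57T→26T]: ω = 168.5836×57/26 = 369.5870 rpm, dir flips to −; running = −369.5870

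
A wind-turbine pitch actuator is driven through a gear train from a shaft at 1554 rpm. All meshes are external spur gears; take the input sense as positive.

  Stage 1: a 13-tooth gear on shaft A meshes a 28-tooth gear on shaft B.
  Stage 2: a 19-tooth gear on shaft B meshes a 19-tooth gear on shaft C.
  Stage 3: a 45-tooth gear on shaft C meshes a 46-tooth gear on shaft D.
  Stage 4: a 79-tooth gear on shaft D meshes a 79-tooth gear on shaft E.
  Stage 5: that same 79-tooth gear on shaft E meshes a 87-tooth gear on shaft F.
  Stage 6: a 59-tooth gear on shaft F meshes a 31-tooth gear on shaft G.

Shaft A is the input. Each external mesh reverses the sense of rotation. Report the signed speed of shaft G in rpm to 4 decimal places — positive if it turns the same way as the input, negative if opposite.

Stage 1 [13T→28T]: ω = 1554.0000×13/28 = 721.5000 rpm, dir flips to −; running = −721.5000
Stage 2 [19T→19T]: ω = 721.5000×19/19 = 721.5000 rpm, dir flips to +; running = +721.5000
Stage 3 [45T→46T]: ω = 721.5000×45/46 = 705.8152 rpm, dir flips to −; running = −705.8152
Stage 4 [79T→79T]: ω = 705.8152×79/79 = 705.8152 rpm, dir flips to +; running = +705.8152
Stage 5 [79T→87T]: ω = 705.8152×79/87 = 640.9127 rpm, dir flips to −; running = −640.9127
Stage 6 [59T→31T]: ω = 640.9127×59/31 = 1219.8015 rpm, dir flips to +; running = +1219.8015

+1219.8015 rpm (same as input, |ω| = 1219.8015 rpm)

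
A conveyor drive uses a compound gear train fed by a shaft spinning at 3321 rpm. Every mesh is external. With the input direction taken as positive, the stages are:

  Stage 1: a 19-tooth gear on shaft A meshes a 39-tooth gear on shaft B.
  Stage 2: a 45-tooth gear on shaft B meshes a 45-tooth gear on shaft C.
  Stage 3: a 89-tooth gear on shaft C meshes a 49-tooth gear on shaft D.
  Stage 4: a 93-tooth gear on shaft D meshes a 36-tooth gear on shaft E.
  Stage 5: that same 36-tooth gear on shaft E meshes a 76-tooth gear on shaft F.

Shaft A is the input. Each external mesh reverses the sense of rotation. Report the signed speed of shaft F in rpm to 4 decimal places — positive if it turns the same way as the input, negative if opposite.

Stage 1 [19T→39T]: ω = 3321.0000×19/39 = 1617.9231 rpm, dir flips to −; running = −1617.9231
Stage 2 [45T→45T]: ω = 1617.9231×45/45 = 1617.9231 rpm, dir flips to +; running = +1617.9231
Stage 3 [89T→49T]: ω = 1617.9231×89/49 = 2938.6766 rpm, dir flips to −; running = −2938.6766
Stage 4 [93T→36T]: ω = 2938.6766×93/36 = 7591.5812 rpm, dir flips to +; running = +7591.5812
Stage 5 [36T→76T]: ω = 7591.5812×36/76 = 3596.0122 rpm, dir flips to −; running = −3596.0122

-3596.0122 rpm (opposite to input, |ω| = 3596.0122 rpm)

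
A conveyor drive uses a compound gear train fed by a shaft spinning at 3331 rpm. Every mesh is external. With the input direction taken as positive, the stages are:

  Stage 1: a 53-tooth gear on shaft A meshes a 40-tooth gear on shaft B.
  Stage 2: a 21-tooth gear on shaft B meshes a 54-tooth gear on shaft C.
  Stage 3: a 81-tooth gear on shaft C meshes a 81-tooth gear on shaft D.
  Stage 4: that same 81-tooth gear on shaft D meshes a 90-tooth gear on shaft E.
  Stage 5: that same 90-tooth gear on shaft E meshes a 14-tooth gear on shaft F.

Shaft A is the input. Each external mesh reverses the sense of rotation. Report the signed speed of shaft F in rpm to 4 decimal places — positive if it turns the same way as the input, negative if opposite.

Stage 1 [53T→40T]: ω = 3331.0000×53/40 = 4413.5750 rpm, dir flips to −; running = −4413.5750
Stage 2 [21T→54T]: ω = 4413.5750×21/54 = 1716.3903 rpm, dir flips to +; running = +1716.3903
Stage 3 [81T→81T]: ω = 1716.3903×81/81 = 1716.3903 rpm, dir flips to −; running = −1716.3903
Stage 4 [81T→90T]: ω = 1716.3903×81/90 = 1544.7512 rpm, dir flips to +; running = +1544.7512
Stage 5 [90T→14T]: ω = 1544.7512×90/14 = 9930.5437 rpm, dir flips to −; running = −9930.5437

-9930.5437 rpm (opposite to input, |ω| = 9930.5437 rpm)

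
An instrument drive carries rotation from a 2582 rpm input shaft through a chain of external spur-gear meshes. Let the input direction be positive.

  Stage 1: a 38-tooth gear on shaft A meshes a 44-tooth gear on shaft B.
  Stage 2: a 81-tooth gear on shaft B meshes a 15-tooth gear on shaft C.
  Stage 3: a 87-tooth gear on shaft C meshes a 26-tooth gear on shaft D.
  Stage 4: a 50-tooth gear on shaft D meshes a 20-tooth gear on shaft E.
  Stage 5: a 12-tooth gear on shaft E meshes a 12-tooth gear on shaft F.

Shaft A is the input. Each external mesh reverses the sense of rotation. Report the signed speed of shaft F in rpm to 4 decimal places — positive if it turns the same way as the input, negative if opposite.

-100731.8549 rpm (opposite to input, |ω| = 100731.8549 rpm)

Stage 1 [38T→44T]: ω = 2582.0000×38/44 = 2229.9091 rpm, dir flips to −; running = −2229.9091
Stage 2 [81T→15T]: ω = 2229.9091×81/15 = 12041.5091 rpm, dir flips to +; running = +12041.5091
Stage 3 [87T→26T]: ω = 12041.5091×87/26 = 40292.7420 rpm, dir flips to −; running = −40292.7420
Stage 4 [50T→20T]: ω = 40292.7420×50/20 = 100731.8549 rpm, dir flips to +; running = +100731.8549
Stage 5 [12T→12T]: ω = 100731.8549×12/12 = 100731.8549 rpm, dir flips to −; running = −100731.8549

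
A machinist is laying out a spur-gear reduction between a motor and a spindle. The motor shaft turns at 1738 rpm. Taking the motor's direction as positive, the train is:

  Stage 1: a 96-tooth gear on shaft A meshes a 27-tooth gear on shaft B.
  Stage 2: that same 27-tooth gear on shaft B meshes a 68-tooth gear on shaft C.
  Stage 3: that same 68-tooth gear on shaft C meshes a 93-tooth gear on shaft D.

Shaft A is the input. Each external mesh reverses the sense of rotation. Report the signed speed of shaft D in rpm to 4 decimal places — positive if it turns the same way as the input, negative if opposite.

Stage 1 [96T→27T]: ω = 1738.0000×96/27 = 6179.5556 rpm, dir flips to −; running = −6179.5556
Stage 2 [27T→68T]: ω = 6179.5556×27/68 = 2453.6471 rpm, dir flips to +; running = +2453.6471
Stage 3 [68T→93T]: ω = 2453.6471×68/93 = 1794.0645 rpm, dir flips to −; running = −1794.0645

-1794.0645 rpm (opposite to input, |ω| = 1794.0645 rpm)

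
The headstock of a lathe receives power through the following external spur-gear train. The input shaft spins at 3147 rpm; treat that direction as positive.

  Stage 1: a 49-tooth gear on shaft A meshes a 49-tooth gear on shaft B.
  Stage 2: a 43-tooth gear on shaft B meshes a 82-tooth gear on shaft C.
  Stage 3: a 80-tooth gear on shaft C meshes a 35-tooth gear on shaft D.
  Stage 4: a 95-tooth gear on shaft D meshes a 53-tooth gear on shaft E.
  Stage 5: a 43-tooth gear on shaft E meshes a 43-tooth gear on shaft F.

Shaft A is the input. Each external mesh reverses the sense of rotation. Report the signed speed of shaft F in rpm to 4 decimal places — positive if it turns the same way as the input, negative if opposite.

Stage 1 [49T→49T]: ω = 3147.0000×49/49 = 3147.0000 rpm, dir flips to −; running = −3147.0000
Stage 2 [43T→82T]: ω = 3147.0000×43/82 = 1650.2561 rpm, dir flips to +; running = +1650.2561
Stage 3 [80T→35T]: ω = 1650.2561×80/35 = 3772.0139 rpm, dir flips to −; running = −3772.0139
Stage 4 [95T→53T]: ω = 3772.0139×95/53 = 6761.1571 rpm, dir flips to +; running = +6761.1571
Stage 5 [43T→43T]: ω = 6761.1571×43/43 = 6761.1571 rpm, dir flips to −; running = −6761.1571

-6761.1571 rpm (opposite to input, |ω| = 6761.1571 rpm)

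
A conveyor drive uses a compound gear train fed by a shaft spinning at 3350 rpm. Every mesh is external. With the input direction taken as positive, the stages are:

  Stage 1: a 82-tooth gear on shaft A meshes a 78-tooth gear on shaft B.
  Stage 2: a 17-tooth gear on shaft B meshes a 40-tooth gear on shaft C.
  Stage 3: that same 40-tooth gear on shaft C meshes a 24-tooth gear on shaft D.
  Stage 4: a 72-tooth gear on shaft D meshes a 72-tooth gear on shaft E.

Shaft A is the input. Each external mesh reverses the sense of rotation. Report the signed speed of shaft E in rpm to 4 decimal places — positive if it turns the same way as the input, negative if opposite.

Stage 1 [82T→78T]: ω = 3350.0000×82/78 = 3521.7949 rpm, dir flips to −; running = −3521.7949
Stage 2 [17T→40T]: ω = 3521.7949×17/40 = 1496.7628 rpm, dir flips to +; running = +1496.7628
Stage 3 [40T→24T]: ω = 1496.7628×40/24 = 2494.6047 rpm, dir flips to −; running = −2494.6047
Stage 4 [72T→72T]: ω = 2494.6047×72/72 = 2494.6047 rpm, dir flips to +; running = +2494.6047

+2494.6047 rpm (same as input, |ω| = 2494.6047 rpm)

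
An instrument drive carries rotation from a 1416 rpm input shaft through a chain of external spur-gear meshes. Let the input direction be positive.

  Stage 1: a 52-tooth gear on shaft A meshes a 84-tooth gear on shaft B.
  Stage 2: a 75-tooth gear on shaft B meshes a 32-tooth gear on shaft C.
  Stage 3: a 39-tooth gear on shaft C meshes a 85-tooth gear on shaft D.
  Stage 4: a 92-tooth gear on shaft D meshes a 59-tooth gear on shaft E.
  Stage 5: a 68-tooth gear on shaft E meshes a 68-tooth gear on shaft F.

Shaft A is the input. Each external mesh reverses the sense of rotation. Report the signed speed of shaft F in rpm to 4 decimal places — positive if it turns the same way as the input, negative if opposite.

-1469.8739 rpm (opposite to input, |ω| = 1469.8739 rpm)

Stage 1 [52T→84T]: ω = 1416.0000×52/84 = 876.5714 rpm, dir flips to −; running = −876.5714
Stage 2 [75T→32T]: ω = 876.5714×75/32 = 2054.4643 rpm, dir flips to +; running = +2054.4643
Stage 3 [39T→85T]: ω = 2054.4643×39/85 = 942.6366 rpm, dir flips to −; running = −942.6366
Stage 4 [92T→59T]: ω = 942.6366×92/59 = 1469.8739 rpm, dir flips to +; running = +1469.8739
Stage 5 [68T→68T]: ω = 1469.8739×68/68 = 1469.8739 rpm, dir flips to −; running = −1469.8739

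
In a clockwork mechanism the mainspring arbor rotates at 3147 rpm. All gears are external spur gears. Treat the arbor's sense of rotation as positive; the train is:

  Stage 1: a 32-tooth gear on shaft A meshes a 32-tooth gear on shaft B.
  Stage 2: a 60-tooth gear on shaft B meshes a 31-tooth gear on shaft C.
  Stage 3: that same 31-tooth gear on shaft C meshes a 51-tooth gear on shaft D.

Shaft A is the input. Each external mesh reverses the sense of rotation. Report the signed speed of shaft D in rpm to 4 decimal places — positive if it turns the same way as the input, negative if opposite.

-3702.3529 rpm (opposite to input, |ω| = 3702.3529 rpm)

Stage 1 [32T→32T]: ω = 3147.0000×32/32 = 3147.0000 rpm, dir flips to −; running = −3147.0000
Stage 2 [60T→31T]: ω = 3147.0000×60/31 = 6090.9677 rpm, dir flips to +; running = +6090.9677
Stage 3 [31T→51T]: ω = 6090.9677×31/51 = 3702.3529 rpm, dir flips to −; running = −3702.3529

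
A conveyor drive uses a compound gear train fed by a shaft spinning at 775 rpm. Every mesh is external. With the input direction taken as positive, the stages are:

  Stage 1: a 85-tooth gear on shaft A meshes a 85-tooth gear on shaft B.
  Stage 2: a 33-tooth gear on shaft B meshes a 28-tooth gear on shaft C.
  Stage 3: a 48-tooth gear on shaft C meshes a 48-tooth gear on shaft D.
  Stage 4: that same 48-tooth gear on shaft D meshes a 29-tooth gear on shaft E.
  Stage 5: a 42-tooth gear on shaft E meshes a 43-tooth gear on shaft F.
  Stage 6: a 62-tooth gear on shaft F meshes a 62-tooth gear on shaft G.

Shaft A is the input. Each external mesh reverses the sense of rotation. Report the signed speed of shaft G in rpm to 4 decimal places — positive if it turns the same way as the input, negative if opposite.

Stage 1 [85T→85T]: ω = 775.0000×85/85 = 775.0000 rpm, dir flips to −; running = −775.0000
Stage 2 [33T→28T]: ω = 775.0000×33/28 = 913.3929 rpm, dir flips to +; running = +913.3929
Stage 3 [48T→48T]: ω = 913.3929×48/48 = 913.3929 rpm, dir flips to −; running = −913.3929
Stage 4 [48T→29T]: ω = 913.3929×48/29 = 1511.8227 rpm, dir flips to +; running = +1511.8227
Stage 5 [42T→43T]: ω = 1511.8227×42/43 = 1476.6640 rpm, dir flips to −; running = −1476.6640
Stage 6 [62T→62T]: ω = 1476.6640×62/62 = 1476.6640 rpm, dir flips to +; running = +1476.6640

+1476.6640 rpm (same as input, |ω| = 1476.6640 rpm)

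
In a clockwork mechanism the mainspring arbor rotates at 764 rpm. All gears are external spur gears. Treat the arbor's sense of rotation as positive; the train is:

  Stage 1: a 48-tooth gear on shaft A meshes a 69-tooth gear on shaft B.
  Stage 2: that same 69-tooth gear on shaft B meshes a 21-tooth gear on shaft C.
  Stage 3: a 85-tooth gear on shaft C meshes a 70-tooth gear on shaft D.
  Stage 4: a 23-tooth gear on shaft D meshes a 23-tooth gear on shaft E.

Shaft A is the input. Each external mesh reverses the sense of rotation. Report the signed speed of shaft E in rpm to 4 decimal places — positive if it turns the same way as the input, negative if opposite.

+2120.4898 rpm (same as input, |ω| = 2120.4898 rpm)

Stage 1 [48T→69T]: ω = 764.0000×48/69 = 531.4783 rpm, dir flips to −; running = −531.4783
Stage 2 [69T→21T]: ω = 531.4783×69/21 = 1746.2857 rpm, dir flips to +; running = +1746.2857
Stage 3 [85T→70T]: ω = 1746.2857×85/70 = 2120.4898 rpm, dir flips to −; running = −2120.4898
Stage 4 [23T→23T]: ω = 2120.4898×23/23 = 2120.4898 rpm, dir flips to +; running = +2120.4898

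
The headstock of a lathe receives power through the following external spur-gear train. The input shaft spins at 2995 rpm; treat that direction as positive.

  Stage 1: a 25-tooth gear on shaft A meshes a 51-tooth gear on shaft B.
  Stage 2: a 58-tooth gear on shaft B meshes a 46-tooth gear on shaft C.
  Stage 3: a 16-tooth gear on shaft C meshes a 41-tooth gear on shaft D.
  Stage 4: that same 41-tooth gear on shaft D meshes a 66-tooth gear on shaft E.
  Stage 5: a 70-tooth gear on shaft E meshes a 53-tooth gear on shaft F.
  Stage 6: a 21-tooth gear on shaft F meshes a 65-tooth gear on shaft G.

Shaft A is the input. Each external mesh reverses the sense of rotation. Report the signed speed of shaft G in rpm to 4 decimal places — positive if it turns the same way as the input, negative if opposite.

+191.4877 rpm (same as input, |ω| = 191.4877 rpm)

Stage 1 [25T→51T]: ω = 2995.0000×25/51 = 1468.1373 rpm, dir flips to −; running = −1468.1373
Stage 2 [58T→46T]: ω = 1468.1373×58/46 = 1851.1296 rpm, dir flips to +; running = +1851.1296
Stage 3 [16T→41T]: ω = 1851.1296×16/41 = 722.3920 rpm, dir flips to −; running = −722.3920
Stage 4 [41T→66T]: ω = 722.3920×41/66 = 448.7587 rpm, dir flips to +; running = +448.7587
Stage 5 [70T→53T]: ω = 448.7587×70/53 = 592.7002 rpm, dir flips to −; running = −592.7002
Stage 6 [21T→65T]: ω = 592.7002×21/65 = 191.4877 rpm, dir flips to +; running = +191.4877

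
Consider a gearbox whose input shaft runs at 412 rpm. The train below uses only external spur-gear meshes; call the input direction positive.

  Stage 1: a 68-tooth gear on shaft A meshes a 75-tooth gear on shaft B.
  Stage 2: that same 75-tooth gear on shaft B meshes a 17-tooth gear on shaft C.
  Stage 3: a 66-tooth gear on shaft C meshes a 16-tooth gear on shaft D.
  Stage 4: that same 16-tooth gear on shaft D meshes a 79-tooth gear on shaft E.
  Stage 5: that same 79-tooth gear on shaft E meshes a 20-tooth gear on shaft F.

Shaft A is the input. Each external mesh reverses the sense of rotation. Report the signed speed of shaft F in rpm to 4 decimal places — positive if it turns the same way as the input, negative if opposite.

-5438.4000 rpm (opposite to input, |ω| = 5438.4000 rpm)

Stage 1 [68T→75T]: ω = 412.0000×68/75 = 373.5467 rpm, dir flips to −; running = −373.5467
Stage 2 [75T→17T]: ω = 373.5467×75/17 = 1648.0000 rpm, dir flips to +; running = +1648.0000
Stage 3 [66T→16T]: ω = 1648.0000×66/16 = 6798.0000 rpm, dir flips to −; running = −6798.0000
Stage 4 [16T→79T]: ω = 6798.0000×16/79 = 1376.8101 rpm, dir flips to +; running = +1376.8101
Stage 5 [79T→20T]: ω = 1376.8101×79/20 = 5438.4000 rpm, dir flips to −; running = −5438.4000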